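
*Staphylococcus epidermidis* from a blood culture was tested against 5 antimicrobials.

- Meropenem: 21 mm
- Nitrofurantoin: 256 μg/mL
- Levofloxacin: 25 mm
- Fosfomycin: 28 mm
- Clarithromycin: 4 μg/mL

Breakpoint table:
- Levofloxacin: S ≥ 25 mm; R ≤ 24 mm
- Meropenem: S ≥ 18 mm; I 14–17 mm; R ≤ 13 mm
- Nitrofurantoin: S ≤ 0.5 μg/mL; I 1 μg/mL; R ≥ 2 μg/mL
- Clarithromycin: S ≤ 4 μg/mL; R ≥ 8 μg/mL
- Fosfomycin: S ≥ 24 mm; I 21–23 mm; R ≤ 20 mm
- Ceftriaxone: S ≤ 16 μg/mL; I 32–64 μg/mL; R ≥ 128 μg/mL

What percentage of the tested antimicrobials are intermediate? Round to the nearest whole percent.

0%

Meropenem (21 mm) ≥ 18 mm ⇒ S
Nitrofurantoin 256 μg/mL: ≥ 2 μg/mL → R
Levofloxacin 25 mm: ≥ 25 mm ⇒ susceptible
Fosfomycin: 28 mm is ≥ 24 mm → susceptible
Clarithromycin (4 μg/mL) ≤ 4 μg/mL → S
Intermediate: 0/5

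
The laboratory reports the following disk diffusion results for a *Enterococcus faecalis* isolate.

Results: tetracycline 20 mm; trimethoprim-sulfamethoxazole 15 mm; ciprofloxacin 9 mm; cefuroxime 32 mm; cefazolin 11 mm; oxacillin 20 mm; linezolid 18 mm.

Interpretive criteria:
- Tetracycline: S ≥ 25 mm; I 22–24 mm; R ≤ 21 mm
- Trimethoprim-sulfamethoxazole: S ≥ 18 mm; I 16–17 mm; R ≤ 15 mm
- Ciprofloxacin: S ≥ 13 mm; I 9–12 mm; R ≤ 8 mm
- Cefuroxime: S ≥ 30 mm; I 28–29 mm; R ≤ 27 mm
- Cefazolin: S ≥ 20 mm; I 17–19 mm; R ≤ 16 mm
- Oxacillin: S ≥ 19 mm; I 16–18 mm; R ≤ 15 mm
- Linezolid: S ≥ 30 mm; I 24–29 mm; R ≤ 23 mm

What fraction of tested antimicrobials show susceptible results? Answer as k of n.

2 of 7

Tetracycline (20 mm) ≤ 21 mm — resistant
Trimethoprim-sulfamethoxazole 15 mm: ≤ 15 mm — Resistant
Ciprofloxacin (9 mm) in 9–12 mm — Intermediate
Cefuroxime 32 mm: ≥ 30 mm — susceptible
Cefazolin (11 mm) ≤ 16 mm — R
Oxacillin 20 mm: ≥ 19 mm — susceptible
Linezolid 18 mm: ≤ 23 mm — Resistant
Susceptible: 2/7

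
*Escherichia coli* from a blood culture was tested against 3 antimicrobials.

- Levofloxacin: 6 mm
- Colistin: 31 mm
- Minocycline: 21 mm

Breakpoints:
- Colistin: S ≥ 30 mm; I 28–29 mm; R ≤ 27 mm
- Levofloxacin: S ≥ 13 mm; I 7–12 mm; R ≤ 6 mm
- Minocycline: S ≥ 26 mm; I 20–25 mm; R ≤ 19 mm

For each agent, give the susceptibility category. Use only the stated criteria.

Levofloxacin 6 mm: ≤ 6 mm — resistant
Colistin (31 mm) ≥ 30 mm — Susceptible
Minocycline 21 mm: in 20–25 mm ⇒ intermediate

R, S, I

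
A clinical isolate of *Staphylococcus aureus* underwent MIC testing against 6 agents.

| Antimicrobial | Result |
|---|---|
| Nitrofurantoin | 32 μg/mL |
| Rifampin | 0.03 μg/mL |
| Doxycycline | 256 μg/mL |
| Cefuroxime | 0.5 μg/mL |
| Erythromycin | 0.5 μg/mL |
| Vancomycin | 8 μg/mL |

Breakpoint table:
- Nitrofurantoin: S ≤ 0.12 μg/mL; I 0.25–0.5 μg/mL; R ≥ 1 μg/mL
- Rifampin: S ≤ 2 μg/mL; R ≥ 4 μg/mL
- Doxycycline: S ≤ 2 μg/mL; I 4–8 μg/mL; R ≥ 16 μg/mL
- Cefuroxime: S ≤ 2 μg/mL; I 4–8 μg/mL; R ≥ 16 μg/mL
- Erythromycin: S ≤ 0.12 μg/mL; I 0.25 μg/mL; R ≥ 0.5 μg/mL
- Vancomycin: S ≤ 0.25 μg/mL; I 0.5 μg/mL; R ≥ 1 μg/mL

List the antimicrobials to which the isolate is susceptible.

Nitrofurantoin: 32 μg/mL is ≥ 1 μg/mL ⇒ Resistant
Rifampin: 0.03 μg/mL is ≤ 2 μg/mL ⇒ S
Doxycycline (256 μg/mL) ≥ 16 μg/mL ⇒ R
Cefuroxime: 0.5 μg/mL is ≤ 2 μg/mL → S
Erythromycin (0.5 μg/mL) ≥ 0.5 μg/mL → resistant
Vancomycin 8 μg/mL: ≥ 1 μg/mL — resistant

rifampin, cefuroxime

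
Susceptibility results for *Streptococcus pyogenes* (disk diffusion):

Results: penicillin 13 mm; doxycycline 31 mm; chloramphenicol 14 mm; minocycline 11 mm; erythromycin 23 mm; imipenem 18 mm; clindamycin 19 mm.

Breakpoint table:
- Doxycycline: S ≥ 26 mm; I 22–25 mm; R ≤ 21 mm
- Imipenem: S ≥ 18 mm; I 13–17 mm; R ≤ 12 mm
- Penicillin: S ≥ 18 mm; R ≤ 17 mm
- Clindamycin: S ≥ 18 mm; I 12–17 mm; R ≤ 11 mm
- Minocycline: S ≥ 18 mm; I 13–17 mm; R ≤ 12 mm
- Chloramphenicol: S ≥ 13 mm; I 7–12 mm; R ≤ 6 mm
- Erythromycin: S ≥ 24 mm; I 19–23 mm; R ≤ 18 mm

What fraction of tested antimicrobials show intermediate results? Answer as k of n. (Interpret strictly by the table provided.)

1 of 7

Penicillin: 13 mm is ≤ 17 mm — R
Doxycycline: 31 mm is ≥ 26 mm ⇒ S
Chloramphenicol (14 mm) ≥ 13 mm ⇒ Susceptible
Minocycline 11 mm: ≤ 12 mm — resistant
Erythromycin (23 mm) in 19–23 mm ⇒ intermediate
Imipenem 18 mm: ≥ 18 mm → susceptible
Clindamycin 19 mm: ≥ 18 mm → susceptible
Intermediate: 1/7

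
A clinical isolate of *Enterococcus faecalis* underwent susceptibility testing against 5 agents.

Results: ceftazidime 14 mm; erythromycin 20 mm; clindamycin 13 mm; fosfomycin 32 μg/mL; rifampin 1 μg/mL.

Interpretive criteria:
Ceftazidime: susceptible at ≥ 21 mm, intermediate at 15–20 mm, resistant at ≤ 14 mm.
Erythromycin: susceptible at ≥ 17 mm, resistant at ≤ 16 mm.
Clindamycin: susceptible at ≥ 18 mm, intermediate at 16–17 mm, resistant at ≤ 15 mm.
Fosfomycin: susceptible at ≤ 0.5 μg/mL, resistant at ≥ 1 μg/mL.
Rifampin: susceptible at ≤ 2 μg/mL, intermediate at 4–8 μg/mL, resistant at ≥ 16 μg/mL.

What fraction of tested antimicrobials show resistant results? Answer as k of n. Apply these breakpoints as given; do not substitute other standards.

3 of 5

Ceftazidime (14 mm) ≤ 14 mm ⇒ resistant
Erythromycin (20 mm) ≥ 17 mm ⇒ S
Clindamycin: 13 mm is ≤ 15 mm ⇒ resistant
Fosfomycin (32 μg/mL) ≥ 1 μg/mL ⇒ resistant
Rifampin: 1 μg/mL is ≤ 2 μg/mL ⇒ susceptible
Resistant: 3/5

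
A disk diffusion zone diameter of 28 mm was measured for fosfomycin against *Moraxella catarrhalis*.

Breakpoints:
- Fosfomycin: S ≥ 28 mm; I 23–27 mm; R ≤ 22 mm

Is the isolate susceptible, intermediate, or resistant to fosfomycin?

Susceptible

Fosfomycin 28 mm: ≥ 28 mm → susceptible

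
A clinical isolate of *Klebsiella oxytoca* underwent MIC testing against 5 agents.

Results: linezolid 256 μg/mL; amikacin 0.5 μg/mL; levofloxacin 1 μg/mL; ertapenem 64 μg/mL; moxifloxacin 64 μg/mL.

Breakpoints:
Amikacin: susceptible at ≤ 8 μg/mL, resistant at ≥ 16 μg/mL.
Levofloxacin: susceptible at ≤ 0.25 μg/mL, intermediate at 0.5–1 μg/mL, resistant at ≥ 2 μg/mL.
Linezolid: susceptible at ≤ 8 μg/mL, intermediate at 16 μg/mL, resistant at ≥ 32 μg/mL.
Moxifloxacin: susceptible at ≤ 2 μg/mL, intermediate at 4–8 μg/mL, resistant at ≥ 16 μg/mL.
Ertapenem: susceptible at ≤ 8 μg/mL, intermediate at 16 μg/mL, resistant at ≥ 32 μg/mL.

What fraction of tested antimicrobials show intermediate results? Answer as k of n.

1 of 5

Linezolid: 256 μg/mL is ≥ 32 μg/mL → Resistant
Amikacin 0.5 μg/mL: ≤ 8 μg/mL ⇒ susceptible
Levofloxacin (1 μg/mL) in 0.5–1 μg/mL ⇒ I
Ertapenem: 64 μg/mL is ≥ 32 μg/mL — R
Moxifloxacin: 64 μg/mL is ≥ 16 μg/mL — resistant
Intermediate: 1/5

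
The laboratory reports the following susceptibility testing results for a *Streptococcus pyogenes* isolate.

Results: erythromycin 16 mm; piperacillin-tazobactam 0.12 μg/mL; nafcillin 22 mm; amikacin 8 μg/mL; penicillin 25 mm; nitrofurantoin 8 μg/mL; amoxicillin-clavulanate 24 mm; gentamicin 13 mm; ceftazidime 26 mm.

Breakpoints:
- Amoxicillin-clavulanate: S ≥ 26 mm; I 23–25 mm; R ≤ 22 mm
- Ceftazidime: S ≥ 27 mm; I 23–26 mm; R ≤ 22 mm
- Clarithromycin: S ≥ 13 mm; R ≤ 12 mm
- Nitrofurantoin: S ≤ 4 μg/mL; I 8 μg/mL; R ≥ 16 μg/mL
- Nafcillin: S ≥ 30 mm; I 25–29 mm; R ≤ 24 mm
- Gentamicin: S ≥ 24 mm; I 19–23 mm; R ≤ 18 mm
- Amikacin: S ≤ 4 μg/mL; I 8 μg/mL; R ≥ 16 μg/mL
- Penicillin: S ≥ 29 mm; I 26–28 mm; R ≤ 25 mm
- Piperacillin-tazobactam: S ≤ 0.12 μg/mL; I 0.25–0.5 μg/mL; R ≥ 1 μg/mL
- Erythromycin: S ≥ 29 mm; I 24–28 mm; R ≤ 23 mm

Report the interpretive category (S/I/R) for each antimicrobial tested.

Erythromycin (16 mm) ≤ 23 mm → Resistant
Piperacillin-tazobactam 0.12 μg/mL: ≤ 0.12 μg/mL ⇒ susceptible
Nafcillin: 22 mm is ≤ 24 mm ⇒ resistant
Amikacin 8 μg/mL: = 8 μg/mL → I
Penicillin 25 mm: ≤ 25 mm → resistant
Nitrofurantoin: 8 μg/mL is = 8 μg/mL — intermediate
Amoxicillin-clavulanate: 24 mm is in 23–25 mm — intermediate
Gentamicin (13 mm) ≤ 18 mm — R
Ceftazidime: 26 mm is in 23–26 mm ⇒ Intermediate

R, S, R, I, R, I, I, R, I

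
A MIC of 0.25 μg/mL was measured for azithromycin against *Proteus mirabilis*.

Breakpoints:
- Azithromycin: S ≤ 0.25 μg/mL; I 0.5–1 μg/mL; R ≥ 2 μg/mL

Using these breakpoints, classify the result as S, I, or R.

Azithromycin 0.25 μg/mL: ≤ 0.25 μg/mL ⇒ susceptible

S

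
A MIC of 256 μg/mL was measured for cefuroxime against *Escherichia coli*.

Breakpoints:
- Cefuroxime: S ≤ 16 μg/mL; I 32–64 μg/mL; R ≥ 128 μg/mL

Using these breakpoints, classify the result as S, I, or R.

Cefuroxime (256 μg/mL) ≥ 128 μg/mL — R

Resistant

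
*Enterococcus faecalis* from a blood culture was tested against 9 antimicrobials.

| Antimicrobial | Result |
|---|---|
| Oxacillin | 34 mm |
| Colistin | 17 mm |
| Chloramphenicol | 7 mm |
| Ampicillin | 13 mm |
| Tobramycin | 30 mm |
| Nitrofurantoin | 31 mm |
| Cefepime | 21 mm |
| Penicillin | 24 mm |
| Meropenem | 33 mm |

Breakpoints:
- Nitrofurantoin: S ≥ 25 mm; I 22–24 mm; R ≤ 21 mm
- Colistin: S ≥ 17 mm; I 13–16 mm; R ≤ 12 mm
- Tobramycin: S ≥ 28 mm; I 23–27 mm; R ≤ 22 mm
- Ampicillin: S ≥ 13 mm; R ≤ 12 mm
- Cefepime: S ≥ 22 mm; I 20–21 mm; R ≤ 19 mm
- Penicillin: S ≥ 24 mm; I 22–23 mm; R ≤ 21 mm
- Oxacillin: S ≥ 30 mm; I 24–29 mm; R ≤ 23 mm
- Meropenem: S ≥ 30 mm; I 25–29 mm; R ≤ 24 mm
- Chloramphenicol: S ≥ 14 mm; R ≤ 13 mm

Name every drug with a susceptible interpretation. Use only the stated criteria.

oxacillin, colistin, ampicillin, tobramycin, nitrofurantoin, penicillin, meropenem

Oxacillin 34 mm: ≥ 30 mm → susceptible
Colistin 17 mm: ≥ 17 mm — susceptible
Chloramphenicol: 7 mm is ≤ 13 mm — Resistant
Ampicillin 13 mm: ≥ 13 mm ⇒ Susceptible
Tobramycin 30 mm: ≥ 28 mm — Susceptible
Nitrofurantoin 31 mm: ≥ 25 mm → Susceptible
Cefepime (21 mm) in 20–21 mm — Intermediate
Penicillin: 24 mm is ≥ 24 mm — susceptible
Meropenem: 33 mm is ≥ 30 mm — S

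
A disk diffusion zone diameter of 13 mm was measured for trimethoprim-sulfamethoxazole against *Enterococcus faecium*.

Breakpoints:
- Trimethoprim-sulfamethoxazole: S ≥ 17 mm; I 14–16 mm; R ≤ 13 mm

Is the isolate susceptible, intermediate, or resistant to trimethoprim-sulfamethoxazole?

Resistant

Trimethoprim-sulfamethoxazole: 13 mm is ≤ 13 mm ⇒ resistant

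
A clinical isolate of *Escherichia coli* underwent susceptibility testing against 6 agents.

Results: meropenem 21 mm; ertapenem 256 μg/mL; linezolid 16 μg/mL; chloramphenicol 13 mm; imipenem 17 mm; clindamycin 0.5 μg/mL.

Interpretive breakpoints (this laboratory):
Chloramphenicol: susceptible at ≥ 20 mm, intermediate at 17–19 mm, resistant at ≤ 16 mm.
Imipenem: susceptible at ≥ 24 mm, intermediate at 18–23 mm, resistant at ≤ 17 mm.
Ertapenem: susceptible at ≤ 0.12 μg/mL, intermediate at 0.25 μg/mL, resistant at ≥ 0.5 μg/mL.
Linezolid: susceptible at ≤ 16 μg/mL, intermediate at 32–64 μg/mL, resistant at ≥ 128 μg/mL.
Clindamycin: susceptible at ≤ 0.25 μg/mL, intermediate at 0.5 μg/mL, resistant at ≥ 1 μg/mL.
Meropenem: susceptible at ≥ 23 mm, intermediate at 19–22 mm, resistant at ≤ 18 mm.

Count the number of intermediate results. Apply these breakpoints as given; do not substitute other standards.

2

Meropenem 21 mm: in 19–22 mm — intermediate
Ertapenem (256 μg/mL) ≥ 0.5 μg/mL ⇒ R
Linezolid 16 μg/mL: ≤ 16 μg/mL ⇒ Susceptible
Chloramphenicol 13 mm: ≤ 16 mm ⇒ resistant
Imipenem: 17 mm is ≤ 17 mm — Resistant
Clindamycin (0.5 μg/mL) = 0.5 μg/mL ⇒ intermediate
Intermediate: 2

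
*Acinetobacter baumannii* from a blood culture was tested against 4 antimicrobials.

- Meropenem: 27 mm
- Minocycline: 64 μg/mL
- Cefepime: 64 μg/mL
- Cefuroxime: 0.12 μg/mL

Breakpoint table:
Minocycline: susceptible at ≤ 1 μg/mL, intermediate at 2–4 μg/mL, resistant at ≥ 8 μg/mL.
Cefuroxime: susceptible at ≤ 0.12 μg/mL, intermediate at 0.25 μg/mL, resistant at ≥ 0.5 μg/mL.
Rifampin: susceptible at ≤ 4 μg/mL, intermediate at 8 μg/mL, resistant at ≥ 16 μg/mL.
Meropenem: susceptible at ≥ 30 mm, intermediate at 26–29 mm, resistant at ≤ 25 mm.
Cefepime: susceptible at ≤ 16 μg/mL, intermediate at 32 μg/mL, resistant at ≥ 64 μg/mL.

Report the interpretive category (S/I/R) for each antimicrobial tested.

I, R, R, S

Meropenem (27 mm) in 26–29 mm ⇒ I
Minocycline: 64 μg/mL is ≥ 8 μg/mL → R
Cefepime (64 μg/mL) ≥ 64 μg/mL — R
Cefuroxime: 0.12 μg/mL is ≤ 0.12 μg/mL ⇒ susceptible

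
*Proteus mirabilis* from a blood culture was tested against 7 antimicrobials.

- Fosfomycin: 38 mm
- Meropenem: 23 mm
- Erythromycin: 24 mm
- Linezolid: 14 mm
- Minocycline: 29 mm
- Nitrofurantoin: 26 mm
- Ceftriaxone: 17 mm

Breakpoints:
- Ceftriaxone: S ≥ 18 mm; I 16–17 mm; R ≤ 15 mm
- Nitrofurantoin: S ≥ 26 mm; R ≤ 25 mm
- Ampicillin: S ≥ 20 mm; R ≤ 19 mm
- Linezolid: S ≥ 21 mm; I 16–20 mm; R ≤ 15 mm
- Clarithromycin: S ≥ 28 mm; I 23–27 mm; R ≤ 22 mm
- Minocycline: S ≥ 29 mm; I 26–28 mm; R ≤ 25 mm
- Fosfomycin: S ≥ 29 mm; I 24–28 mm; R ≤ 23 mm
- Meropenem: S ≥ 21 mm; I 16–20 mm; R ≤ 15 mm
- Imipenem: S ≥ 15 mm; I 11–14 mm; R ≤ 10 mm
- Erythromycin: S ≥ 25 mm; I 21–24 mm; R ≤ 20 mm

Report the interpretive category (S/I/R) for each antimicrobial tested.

S, S, I, R, S, S, I

Fosfomycin: 38 mm is ≥ 29 mm ⇒ Susceptible
Meropenem (23 mm) ≥ 21 mm — S
Erythromycin (24 mm) in 21–24 mm → Intermediate
Linezolid: 14 mm is ≤ 15 mm — R
Minocycline: 29 mm is ≥ 29 mm ⇒ S
Nitrofurantoin (26 mm) ≥ 26 mm ⇒ S
Ceftriaxone: 17 mm is in 16–17 mm — intermediate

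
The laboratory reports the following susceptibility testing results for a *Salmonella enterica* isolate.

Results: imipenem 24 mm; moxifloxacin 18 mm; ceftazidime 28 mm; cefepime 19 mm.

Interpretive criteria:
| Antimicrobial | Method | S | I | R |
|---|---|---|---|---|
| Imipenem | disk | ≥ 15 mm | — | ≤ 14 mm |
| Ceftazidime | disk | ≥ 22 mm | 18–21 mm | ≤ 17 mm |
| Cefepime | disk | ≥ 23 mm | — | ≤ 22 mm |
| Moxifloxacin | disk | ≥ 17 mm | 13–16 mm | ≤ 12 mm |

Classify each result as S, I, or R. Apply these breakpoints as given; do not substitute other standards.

Imipenem: 24 mm is ≥ 15 mm → Susceptible
Moxifloxacin 18 mm: ≥ 17 mm — susceptible
Ceftazidime 28 mm: ≥ 22 mm → Susceptible
Cefepime: 19 mm is ≤ 22 mm → Resistant

S, S, S, R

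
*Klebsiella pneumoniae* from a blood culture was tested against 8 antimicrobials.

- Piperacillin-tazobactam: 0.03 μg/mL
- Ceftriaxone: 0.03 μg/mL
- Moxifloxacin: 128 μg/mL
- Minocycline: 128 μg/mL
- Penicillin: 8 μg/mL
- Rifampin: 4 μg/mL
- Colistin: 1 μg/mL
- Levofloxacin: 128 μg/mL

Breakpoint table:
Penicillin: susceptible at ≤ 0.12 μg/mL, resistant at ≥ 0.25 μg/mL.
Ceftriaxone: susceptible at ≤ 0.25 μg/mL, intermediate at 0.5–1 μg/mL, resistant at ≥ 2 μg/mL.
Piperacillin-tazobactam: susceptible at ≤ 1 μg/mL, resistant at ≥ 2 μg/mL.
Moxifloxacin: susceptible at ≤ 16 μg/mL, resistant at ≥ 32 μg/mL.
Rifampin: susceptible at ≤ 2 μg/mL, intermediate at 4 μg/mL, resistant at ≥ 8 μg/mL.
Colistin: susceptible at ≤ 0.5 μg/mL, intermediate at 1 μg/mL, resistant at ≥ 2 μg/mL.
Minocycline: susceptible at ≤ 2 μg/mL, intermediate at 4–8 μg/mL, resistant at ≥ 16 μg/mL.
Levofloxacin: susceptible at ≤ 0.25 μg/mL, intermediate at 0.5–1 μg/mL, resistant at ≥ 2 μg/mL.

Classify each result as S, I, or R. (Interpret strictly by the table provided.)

S, S, R, R, R, I, I, R

Piperacillin-tazobactam 0.03 μg/mL: ≤ 1 μg/mL ⇒ S
Ceftriaxone: 0.03 μg/mL is ≤ 0.25 μg/mL → susceptible
Moxifloxacin 128 μg/mL: ≥ 32 μg/mL ⇒ resistant
Minocycline: 128 μg/mL is ≥ 16 μg/mL ⇒ R
Penicillin 8 μg/mL: ≥ 0.25 μg/mL ⇒ Resistant
Rifampin 4 μg/mL: = 4 μg/mL — Intermediate
Colistin (1 μg/mL) = 1 μg/mL → Intermediate
Levofloxacin 128 μg/mL: ≥ 2 μg/mL — resistant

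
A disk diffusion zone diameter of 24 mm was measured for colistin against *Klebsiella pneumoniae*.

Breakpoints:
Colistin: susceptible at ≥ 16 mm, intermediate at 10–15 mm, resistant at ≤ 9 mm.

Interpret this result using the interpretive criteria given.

Colistin 24 mm: ≥ 16 mm → Susceptible

Susceptible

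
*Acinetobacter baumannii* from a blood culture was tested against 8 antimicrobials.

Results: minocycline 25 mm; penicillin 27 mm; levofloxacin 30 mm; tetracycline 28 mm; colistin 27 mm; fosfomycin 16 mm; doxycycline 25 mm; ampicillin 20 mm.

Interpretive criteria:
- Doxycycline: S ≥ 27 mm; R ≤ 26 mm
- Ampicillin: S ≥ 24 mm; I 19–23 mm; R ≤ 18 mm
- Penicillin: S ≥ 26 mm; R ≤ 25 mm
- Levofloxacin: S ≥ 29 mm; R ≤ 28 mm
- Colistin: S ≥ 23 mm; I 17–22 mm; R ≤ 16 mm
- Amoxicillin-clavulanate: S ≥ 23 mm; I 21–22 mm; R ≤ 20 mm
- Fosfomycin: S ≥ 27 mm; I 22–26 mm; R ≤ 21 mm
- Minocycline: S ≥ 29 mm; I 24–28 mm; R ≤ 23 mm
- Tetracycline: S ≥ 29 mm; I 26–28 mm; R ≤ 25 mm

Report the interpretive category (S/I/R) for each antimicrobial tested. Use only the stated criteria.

Minocycline 25 mm: in 24–28 mm — Intermediate
Penicillin 27 mm: ≥ 26 mm → Susceptible
Levofloxacin 30 mm: ≥ 29 mm → S
Tetracycline: 28 mm is in 26–28 mm ⇒ I
Colistin: 27 mm is ≥ 23 mm ⇒ S
Fosfomycin 16 mm: ≤ 21 mm → resistant
Doxycycline (25 mm) ≤ 26 mm → R
Ampicillin: 20 mm is in 19–23 mm — Intermediate

I, S, S, I, S, R, R, I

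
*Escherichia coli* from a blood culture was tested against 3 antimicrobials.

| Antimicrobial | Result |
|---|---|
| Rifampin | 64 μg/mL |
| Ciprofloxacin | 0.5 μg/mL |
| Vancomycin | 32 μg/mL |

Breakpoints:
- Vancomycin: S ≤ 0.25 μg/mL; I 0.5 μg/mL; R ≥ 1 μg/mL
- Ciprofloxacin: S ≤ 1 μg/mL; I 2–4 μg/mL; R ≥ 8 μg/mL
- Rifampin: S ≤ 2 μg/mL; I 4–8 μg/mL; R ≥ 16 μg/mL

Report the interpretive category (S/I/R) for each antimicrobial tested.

Rifampin 64 μg/mL: ≥ 16 μg/mL — resistant
Ciprofloxacin 0.5 μg/mL: ≤ 1 μg/mL ⇒ susceptible
Vancomycin: 32 μg/mL is ≥ 1 μg/mL — R

R, S, R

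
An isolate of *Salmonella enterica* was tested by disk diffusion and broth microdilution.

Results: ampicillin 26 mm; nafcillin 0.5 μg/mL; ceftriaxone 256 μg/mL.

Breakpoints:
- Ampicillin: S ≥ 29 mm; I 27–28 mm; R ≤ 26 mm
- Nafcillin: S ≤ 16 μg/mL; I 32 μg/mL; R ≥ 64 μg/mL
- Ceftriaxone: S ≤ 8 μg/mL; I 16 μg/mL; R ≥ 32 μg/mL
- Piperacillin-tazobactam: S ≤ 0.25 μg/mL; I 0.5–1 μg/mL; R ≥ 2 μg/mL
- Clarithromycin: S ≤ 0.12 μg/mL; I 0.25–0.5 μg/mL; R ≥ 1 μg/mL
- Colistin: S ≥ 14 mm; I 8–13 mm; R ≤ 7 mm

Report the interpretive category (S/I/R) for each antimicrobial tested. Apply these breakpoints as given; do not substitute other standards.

Ampicillin 26 mm: ≤ 26 mm → resistant
Nafcillin: 0.5 μg/mL is ≤ 16 μg/mL ⇒ Susceptible
Ceftriaxone 256 μg/mL: ≥ 32 μg/mL → resistant

R, S, R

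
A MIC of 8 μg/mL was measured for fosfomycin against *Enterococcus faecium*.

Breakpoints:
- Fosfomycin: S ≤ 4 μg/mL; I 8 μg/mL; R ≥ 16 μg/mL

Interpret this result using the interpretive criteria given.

Fosfomycin (8 μg/mL) = 8 μg/mL → I

Intermediate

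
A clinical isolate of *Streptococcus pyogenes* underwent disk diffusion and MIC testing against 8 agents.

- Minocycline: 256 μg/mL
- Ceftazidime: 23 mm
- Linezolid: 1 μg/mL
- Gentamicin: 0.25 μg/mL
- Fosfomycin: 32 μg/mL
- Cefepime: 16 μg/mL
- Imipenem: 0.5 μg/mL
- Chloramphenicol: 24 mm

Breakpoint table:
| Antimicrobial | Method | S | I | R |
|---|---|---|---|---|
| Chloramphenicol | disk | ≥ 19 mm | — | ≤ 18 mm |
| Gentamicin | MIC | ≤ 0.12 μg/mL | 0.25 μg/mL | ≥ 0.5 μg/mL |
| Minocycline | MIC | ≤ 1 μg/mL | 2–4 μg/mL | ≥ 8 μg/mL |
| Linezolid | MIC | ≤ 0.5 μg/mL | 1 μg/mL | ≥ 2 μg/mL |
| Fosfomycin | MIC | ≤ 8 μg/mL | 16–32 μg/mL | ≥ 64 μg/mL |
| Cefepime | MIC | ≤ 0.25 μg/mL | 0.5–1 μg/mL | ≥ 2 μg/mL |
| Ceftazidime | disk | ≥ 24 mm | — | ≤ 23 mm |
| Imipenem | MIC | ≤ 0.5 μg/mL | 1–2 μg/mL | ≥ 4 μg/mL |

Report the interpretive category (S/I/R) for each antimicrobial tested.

R, R, I, I, I, R, S, S

Minocycline: 256 μg/mL is ≥ 8 μg/mL — R
Ceftazidime 23 mm: ≤ 23 mm — R
Linezolid 1 μg/mL: = 1 μg/mL — I
Gentamicin: 0.25 μg/mL is = 0.25 μg/mL → I
Fosfomycin (32 μg/mL) in 16–32 μg/mL → intermediate
Cefepime 16 μg/mL: ≥ 2 μg/mL ⇒ resistant
Imipenem: 0.5 μg/mL is ≤ 0.5 μg/mL ⇒ Susceptible
Chloramphenicol (24 mm) ≥ 19 mm ⇒ S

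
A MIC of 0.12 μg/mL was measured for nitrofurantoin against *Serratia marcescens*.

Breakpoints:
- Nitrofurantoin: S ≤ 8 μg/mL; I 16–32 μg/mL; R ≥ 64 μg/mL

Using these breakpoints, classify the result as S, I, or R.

Nitrofurantoin 0.12 μg/mL: ≤ 8 μg/mL → Susceptible

S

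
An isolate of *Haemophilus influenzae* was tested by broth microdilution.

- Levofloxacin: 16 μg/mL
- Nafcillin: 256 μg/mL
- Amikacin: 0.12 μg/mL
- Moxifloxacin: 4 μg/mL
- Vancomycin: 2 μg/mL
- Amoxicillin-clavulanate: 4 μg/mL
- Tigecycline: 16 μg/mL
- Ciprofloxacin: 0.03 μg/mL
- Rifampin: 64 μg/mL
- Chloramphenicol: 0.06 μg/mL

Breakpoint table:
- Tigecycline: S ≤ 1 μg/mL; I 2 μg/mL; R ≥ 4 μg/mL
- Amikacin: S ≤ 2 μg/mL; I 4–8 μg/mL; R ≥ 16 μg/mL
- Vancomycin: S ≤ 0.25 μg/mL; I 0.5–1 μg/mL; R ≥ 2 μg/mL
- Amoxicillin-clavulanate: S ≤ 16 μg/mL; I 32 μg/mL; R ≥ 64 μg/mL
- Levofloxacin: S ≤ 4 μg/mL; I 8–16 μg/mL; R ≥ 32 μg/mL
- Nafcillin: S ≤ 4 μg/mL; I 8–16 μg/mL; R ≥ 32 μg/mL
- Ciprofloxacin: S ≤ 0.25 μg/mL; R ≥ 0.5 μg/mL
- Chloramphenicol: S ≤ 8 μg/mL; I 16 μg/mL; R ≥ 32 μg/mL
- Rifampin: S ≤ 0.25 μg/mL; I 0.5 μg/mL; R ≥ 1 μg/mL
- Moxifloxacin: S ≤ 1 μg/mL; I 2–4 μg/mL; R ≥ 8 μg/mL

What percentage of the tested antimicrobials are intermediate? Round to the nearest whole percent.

Levofloxacin (16 μg/mL) in 8–16 μg/mL → I
Nafcillin: 256 μg/mL is ≥ 32 μg/mL — R
Amikacin 0.12 μg/mL: ≤ 2 μg/mL — Susceptible
Moxifloxacin 4 μg/mL: in 2–4 μg/mL → intermediate
Vancomycin (2 μg/mL) ≥ 2 μg/mL ⇒ R
Amoxicillin-clavulanate: 4 μg/mL is ≤ 16 μg/mL — susceptible
Tigecycline 16 μg/mL: ≥ 4 μg/mL ⇒ R
Ciprofloxacin (0.03 μg/mL) ≤ 0.25 μg/mL — Susceptible
Rifampin: 64 μg/mL is ≥ 1 μg/mL ⇒ Resistant
Chloramphenicol (0.06 μg/mL) ≤ 8 μg/mL — Susceptible
Intermediate: 2/10

20%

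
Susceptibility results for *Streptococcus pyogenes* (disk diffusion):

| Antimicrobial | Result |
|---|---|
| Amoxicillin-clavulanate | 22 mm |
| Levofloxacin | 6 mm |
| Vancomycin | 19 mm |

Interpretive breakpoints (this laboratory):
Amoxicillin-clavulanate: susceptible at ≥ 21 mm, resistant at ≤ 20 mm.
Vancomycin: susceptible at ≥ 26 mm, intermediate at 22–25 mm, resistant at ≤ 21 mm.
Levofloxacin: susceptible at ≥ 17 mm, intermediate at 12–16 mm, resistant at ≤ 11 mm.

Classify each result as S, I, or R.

S, R, R

Amoxicillin-clavulanate 22 mm: ≥ 21 mm ⇒ S
Levofloxacin (6 mm) ≤ 11 mm — R
Vancomycin: 19 mm is ≤ 21 mm ⇒ Resistant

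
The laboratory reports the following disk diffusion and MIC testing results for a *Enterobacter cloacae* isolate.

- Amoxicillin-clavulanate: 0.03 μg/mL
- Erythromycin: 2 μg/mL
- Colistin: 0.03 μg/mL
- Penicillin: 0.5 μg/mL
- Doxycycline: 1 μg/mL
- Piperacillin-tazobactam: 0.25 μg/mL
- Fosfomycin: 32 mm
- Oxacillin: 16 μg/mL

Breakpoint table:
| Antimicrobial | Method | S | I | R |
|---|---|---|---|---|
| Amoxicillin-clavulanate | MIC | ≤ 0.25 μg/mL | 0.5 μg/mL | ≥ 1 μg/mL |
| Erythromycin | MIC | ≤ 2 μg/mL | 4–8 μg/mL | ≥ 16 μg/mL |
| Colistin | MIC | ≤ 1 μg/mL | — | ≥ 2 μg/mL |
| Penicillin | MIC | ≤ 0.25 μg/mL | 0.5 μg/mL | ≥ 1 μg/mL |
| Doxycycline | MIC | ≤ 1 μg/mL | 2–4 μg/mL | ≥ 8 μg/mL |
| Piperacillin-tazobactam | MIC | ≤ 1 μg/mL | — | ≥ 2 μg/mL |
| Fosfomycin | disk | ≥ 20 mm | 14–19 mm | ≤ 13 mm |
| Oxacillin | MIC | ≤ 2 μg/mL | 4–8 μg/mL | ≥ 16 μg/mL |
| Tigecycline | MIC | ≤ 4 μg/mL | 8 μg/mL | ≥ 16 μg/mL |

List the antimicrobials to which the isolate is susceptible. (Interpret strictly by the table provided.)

amoxicillin-clavulanate, erythromycin, colistin, doxycycline, piperacillin-tazobactam, fosfomycin

Amoxicillin-clavulanate (0.03 μg/mL) ≤ 0.25 μg/mL → susceptible
Erythromycin (2 μg/mL) ≤ 2 μg/mL — susceptible
Colistin: 0.03 μg/mL is ≤ 1 μg/mL — S
Penicillin: 0.5 μg/mL is = 0.5 μg/mL — Intermediate
Doxycycline 1 μg/mL: ≤ 1 μg/mL → susceptible
Piperacillin-tazobactam: 0.25 μg/mL is ≤ 1 μg/mL ⇒ Susceptible
Fosfomycin: 32 mm is ≥ 20 mm ⇒ S
Oxacillin 16 μg/mL: ≥ 16 μg/mL → resistant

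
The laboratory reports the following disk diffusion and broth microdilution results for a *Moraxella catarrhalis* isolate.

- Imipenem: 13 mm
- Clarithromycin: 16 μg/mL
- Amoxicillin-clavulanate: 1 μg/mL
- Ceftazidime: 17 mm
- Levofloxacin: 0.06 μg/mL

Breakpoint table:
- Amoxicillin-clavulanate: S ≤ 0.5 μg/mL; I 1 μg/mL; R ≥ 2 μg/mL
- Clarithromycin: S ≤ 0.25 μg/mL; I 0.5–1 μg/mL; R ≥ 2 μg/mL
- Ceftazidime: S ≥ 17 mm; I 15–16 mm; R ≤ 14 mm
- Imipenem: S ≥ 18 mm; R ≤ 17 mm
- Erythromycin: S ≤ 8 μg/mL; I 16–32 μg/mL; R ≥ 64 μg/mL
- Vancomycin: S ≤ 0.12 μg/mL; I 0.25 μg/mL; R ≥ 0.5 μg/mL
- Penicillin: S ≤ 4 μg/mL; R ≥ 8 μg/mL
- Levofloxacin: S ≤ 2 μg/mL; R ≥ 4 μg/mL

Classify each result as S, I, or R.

Imipenem (13 mm) ≤ 17 mm — R
Clarithromycin: 16 μg/mL is ≥ 2 μg/mL ⇒ R
Amoxicillin-clavulanate (1 μg/mL) = 1 μg/mL — I
Ceftazidime: 17 mm is ≥ 17 mm ⇒ susceptible
Levofloxacin 0.06 μg/mL: ≤ 2 μg/mL — susceptible

R, R, I, S, S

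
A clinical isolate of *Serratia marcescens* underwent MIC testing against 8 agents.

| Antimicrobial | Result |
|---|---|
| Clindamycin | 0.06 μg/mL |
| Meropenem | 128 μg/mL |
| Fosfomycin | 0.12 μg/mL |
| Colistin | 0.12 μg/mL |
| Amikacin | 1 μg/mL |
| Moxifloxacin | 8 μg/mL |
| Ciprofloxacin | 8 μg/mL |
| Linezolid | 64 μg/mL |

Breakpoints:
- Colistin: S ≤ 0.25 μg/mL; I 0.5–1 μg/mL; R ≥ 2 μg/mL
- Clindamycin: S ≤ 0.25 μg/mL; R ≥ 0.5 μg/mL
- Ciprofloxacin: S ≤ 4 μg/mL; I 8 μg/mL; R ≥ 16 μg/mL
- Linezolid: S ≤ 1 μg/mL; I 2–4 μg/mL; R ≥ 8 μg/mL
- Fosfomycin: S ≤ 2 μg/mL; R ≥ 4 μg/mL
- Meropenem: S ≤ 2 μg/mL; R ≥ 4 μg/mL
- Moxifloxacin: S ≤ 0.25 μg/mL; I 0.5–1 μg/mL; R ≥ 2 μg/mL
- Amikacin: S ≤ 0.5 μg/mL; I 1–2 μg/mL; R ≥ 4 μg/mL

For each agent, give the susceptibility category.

S, R, S, S, I, R, I, R

Clindamycin: 0.06 μg/mL is ≤ 0.25 μg/mL → S
Meropenem: 128 μg/mL is ≥ 4 μg/mL → resistant
Fosfomycin: 0.12 μg/mL is ≤ 2 μg/mL ⇒ Susceptible
Colistin 0.12 μg/mL: ≤ 0.25 μg/mL ⇒ susceptible
Amikacin (1 μg/mL) in 1–2 μg/mL — intermediate
Moxifloxacin 8 μg/mL: ≥ 2 μg/mL ⇒ R
Ciprofloxacin: 8 μg/mL is = 8 μg/mL → intermediate
Linezolid: 64 μg/mL is ≥ 8 μg/mL → R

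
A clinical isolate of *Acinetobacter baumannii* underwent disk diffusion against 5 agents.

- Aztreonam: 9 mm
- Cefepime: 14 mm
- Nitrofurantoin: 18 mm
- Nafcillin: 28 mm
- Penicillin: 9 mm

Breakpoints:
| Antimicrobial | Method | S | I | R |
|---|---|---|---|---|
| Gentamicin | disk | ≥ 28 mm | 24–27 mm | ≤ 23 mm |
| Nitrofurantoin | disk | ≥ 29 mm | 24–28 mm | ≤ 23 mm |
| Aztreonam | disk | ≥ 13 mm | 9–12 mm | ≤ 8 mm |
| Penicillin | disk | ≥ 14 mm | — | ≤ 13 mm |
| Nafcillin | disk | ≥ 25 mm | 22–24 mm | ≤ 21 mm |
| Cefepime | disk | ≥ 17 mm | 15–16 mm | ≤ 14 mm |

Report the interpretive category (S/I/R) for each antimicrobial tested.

I, R, R, S, R

Aztreonam (9 mm) in 9–12 mm → Intermediate
Cefepime 14 mm: ≤ 14 mm ⇒ R
Nitrofurantoin: 18 mm is ≤ 23 mm — R
Nafcillin 28 mm: ≥ 25 mm — Susceptible
Penicillin (9 mm) ≤ 13 mm → Resistant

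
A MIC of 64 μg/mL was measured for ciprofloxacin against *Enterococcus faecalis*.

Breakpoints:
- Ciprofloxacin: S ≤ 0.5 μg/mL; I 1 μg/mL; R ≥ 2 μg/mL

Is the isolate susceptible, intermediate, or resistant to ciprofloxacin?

Ciprofloxacin 64 μg/mL: ≥ 2 μg/mL — R

R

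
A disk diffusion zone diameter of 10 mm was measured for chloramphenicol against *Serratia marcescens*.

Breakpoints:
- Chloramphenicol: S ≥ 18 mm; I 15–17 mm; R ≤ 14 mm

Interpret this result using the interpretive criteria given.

Chloramphenicol 10 mm: ≤ 14 mm — R

R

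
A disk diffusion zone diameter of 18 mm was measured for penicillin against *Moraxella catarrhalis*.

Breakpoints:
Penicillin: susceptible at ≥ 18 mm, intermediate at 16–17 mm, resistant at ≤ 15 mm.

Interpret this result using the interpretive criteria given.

Susceptible

Penicillin: 18 mm is ≥ 18 mm — S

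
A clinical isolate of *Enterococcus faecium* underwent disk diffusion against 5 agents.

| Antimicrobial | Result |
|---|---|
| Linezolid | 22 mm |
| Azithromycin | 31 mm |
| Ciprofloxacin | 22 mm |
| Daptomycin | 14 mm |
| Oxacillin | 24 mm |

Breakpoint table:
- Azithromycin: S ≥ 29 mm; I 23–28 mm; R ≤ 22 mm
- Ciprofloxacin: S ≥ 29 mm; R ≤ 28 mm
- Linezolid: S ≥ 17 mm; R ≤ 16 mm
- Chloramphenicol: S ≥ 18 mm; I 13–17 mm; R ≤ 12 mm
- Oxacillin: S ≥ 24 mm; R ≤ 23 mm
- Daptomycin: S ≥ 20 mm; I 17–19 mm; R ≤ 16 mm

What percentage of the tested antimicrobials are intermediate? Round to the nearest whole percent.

0%

Linezolid 22 mm: ≥ 17 mm — S
Azithromycin 31 mm: ≥ 29 mm — susceptible
Ciprofloxacin: 22 mm is ≤ 28 mm — R
Daptomycin (14 mm) ≤ 16 mm — R
Oxacillin: 24 mm is ≥ 24 mm ⇒ susceptible
Intermediate: 0/5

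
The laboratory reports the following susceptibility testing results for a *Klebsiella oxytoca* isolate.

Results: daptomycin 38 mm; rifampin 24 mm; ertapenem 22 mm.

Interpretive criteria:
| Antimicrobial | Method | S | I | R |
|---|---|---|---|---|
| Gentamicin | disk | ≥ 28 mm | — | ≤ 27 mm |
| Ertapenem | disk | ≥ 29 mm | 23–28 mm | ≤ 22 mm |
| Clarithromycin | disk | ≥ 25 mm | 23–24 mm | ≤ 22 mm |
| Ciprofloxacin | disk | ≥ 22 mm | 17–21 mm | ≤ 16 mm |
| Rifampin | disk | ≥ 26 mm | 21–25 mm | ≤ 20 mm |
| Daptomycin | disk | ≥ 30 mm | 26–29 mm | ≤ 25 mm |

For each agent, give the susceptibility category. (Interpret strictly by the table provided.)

S, I, R

Daptomycin 38 mm: ≥ 30 mm → Susceptible
Rifampin (24 mm) in 21–25 mm — Intermediate
Ertapenem: 22 mm is ≤ 22 mm — Resistant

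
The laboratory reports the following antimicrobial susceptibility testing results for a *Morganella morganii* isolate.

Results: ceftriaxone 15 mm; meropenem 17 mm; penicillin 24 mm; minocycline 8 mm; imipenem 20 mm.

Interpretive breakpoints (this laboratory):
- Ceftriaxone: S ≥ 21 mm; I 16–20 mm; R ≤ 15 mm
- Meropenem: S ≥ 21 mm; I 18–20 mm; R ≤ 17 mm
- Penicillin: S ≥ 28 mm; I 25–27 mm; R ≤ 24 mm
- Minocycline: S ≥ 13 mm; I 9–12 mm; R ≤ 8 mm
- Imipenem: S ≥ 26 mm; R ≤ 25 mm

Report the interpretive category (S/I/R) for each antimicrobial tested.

Ceftriaxone: 15 mm is ≤ 15 mm — R
Meropenem (17 mm) ≤ 17 mm → Resistant
Penicillin 24 mm: ≤ 24 mm ⇒ R
Minocycline 8 mm: ≤ 8 mm — Resistant
Imipenem (20 mm) ≤ 25 mm ⇒ Resistant

R, R, R, R, R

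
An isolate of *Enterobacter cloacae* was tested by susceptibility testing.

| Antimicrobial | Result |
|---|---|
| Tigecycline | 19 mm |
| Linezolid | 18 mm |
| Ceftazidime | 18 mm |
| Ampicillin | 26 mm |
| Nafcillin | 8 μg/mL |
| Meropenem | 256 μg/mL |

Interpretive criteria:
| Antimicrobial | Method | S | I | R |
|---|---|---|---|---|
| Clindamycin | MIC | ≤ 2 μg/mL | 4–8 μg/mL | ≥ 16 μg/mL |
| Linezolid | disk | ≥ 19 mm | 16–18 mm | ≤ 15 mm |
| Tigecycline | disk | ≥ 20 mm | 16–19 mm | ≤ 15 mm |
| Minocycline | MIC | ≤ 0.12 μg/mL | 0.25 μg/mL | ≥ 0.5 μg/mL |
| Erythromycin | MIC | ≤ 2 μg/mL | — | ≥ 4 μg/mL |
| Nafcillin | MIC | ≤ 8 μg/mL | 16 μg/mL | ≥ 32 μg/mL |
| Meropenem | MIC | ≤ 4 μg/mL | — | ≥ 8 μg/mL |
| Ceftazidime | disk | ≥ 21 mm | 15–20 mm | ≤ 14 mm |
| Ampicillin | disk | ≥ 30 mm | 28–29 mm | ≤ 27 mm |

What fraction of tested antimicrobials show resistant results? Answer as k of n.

Tigecycline (19 mm) in 16–19 mm ⇒ Intermediate
Linezolid (18 mm) in 16–18 mm — I
Ceftazidime 18 mm: in 15–20 mm — I
Ampicillin 26 mm: ≤ 27 mm — resistant
Nafcillin (8 μg/mL) ≤ 8 μg/mL ⇒ Susceptible
Meropenem: 256 μg/mL is ≥ 8 μg/mL — Resistant
Resistant: 2/6

2 of 6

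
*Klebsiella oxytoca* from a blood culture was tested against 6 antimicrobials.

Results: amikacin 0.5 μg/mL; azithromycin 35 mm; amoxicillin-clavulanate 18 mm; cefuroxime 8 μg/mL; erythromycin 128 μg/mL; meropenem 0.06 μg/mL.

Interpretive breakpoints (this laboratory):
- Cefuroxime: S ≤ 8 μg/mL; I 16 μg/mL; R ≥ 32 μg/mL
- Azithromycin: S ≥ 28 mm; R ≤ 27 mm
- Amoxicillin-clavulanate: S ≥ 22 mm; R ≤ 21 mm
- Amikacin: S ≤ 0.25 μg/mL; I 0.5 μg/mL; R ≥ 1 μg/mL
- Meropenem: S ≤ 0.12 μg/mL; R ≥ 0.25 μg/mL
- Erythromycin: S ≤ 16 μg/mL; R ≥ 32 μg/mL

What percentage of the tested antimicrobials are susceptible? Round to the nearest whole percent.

Amikacin (0.5 μg/mL) = 0.5 μg/mL → I
Azithromycin 35 mm: ≥ 28 mm ⇒ Susceptible
Amoxicillin-clavulanate 18 mm: ≤ 21 mm → resistant
Cefuroxime (8 μg/mL) ≤ 8 μg/mL → Susceptible
Erythromycin 128 μg/mL: ≥ 32 μg/mL → R
Meropenem 0.06 μg/mL: ≤ 0.12 μg/mL → susceptible
Susceptible: 3/6

50%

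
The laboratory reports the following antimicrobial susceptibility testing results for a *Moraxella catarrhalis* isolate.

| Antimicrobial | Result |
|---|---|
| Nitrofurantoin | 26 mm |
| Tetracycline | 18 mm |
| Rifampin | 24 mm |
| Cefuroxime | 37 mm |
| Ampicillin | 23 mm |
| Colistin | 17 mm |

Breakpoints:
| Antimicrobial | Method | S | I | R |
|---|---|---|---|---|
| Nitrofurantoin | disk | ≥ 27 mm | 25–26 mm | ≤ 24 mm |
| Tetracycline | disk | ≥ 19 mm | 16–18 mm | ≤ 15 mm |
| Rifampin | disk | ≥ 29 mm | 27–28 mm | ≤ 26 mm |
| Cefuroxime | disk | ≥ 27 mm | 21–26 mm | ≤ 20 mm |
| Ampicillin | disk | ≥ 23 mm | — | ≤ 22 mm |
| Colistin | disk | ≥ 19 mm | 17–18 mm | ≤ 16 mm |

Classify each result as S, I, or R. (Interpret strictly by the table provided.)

I, I, R, S, S, I

Nitrofurantoin (26 mm) in 25–26 mm — I
Tetracycline: 18 mm is in 16–18 mm — Intermediate
Rifampin (24 mm) ≤ 26 mm — Resistant
Cefuroxime: 37 mm is ≥ 27 mm — Susceptible
Ampicillin 23 mm: ≥ 23 mm — S
Colistin: 17 mm is in 17–18 mm → intermediate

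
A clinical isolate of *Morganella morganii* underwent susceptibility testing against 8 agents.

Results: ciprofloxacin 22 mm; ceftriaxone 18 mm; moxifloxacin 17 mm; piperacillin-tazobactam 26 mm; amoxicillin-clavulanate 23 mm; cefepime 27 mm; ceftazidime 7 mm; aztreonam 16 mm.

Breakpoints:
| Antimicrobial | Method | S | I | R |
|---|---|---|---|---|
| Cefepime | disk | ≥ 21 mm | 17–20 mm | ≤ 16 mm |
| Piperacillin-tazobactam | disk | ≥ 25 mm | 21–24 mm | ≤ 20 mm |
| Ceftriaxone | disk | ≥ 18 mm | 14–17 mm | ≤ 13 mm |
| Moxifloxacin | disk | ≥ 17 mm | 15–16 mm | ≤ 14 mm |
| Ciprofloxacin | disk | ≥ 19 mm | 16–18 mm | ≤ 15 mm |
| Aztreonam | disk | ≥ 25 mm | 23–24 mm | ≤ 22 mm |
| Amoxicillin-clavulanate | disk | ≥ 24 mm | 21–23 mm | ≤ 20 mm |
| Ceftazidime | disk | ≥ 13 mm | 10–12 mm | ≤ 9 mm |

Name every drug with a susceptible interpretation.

Ciprofloxacin (22 mm) ≥ 19 mm → Susceptible
Ceftriaxone 18 mm: ≥ 18 mm — Susceptible
Moxifloxacin: 17 mm is ≥ 17 mm — Susceptible
Piperacillin-tazobactam (26 mm) ≥ 25 mm — Susceptible
Amoxicillin-clavulanate: 23 mm is in 21–23 mm → Intermediate
Cefepime (27 mm) ≥ 21 mm ⇒ S
Ceftazidime (7 mm) ≤ 9 mm ⇒ resistant
Aztreonam 16 mm: ≤ 22 mm → Resistant

ciprofloxacin, ceftriaxone, moxifloxacin, piperacillin-tazobactam, cefepime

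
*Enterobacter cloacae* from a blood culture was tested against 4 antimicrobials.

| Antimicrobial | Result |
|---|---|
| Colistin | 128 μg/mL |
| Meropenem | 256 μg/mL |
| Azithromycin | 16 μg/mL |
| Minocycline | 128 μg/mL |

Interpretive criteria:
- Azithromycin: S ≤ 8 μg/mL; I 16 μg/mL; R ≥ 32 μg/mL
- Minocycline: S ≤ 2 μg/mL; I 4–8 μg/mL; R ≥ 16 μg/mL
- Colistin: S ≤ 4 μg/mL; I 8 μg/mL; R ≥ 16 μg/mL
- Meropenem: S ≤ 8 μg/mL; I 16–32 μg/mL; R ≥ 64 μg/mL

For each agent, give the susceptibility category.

R, R, I, R

Colistin 128 μg/mL: ≥ 16 μg/mL → R
Meropenem: 256 μg/mL is ≥ 64 μg/mL → resistant
Azithromycin: 16 μg/mL is = 16 μg/mL ⇒ Intermediate
Minocycline 128 μg/mL: ≥ 16 μg/mL → R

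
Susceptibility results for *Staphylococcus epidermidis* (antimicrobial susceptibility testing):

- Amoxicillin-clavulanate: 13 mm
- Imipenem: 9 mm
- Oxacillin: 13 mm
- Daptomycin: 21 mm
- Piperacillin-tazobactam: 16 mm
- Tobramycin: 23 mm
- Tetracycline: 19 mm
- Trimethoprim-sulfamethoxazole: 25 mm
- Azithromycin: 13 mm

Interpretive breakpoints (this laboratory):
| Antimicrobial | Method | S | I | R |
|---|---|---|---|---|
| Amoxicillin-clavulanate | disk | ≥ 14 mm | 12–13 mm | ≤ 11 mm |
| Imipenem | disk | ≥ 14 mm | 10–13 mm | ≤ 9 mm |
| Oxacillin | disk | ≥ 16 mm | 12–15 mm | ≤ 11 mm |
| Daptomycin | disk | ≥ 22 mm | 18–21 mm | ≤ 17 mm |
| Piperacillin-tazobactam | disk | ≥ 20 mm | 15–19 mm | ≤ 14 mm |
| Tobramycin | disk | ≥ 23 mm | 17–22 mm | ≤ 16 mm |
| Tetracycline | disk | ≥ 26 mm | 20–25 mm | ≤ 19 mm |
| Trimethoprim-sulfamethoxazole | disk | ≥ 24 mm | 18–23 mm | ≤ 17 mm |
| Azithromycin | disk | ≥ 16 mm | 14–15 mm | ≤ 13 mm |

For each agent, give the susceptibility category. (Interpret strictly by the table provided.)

I, R, I, I, I, S, R, S, R

Amoxicillin-clavulanate: 13 mm is in 12–13 mm ⇒ intermediate
Imipenem (9 mm) ≤ 9 mm ⇒ resistant
Oxacillin 13 mm: in 12–15 mm ⇒ intermediate
Daptomycin (21 mm) in 18–21 mm → Intermediate
Piperacillin-tazobactam (16 mm) in 15–19 mm — intermediate
Tobramycin (23 mm) ≥ 23 mm ⇒ susceptible
Tetracycline: 19 mm is ≤ 19 mm ⇒ Resistant
Trimethoprim-sulfamethoxazole 25 mm: ≥ 24 mm — S
Azithromycin 13 mm: ≤ 13 mm — Resistant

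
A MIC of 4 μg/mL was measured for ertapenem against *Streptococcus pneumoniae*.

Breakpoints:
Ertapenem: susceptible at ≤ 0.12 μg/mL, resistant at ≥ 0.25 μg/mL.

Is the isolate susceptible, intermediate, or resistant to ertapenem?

R

Ertapenem: 4 μg/mL is ≥ 0.25 μg/mL — resistant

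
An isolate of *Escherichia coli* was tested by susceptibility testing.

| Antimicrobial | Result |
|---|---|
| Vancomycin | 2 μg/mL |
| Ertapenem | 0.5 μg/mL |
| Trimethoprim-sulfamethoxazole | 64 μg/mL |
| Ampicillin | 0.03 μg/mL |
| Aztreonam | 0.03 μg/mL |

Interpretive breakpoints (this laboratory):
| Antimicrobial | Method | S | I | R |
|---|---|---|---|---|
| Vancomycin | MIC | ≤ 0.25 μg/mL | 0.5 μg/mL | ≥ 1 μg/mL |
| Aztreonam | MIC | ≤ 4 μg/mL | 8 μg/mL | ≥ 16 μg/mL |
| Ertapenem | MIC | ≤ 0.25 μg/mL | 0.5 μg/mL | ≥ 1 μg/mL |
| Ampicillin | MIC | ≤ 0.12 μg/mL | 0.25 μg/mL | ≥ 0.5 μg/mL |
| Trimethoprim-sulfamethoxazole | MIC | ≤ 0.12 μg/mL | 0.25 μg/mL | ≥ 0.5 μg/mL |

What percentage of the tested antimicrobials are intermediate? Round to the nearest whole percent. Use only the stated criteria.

20%

Vancomycin (2 μg/mL) ≥ 1 μg/mL — Resistant
Ertapenem (0.5 μg/mL) = 0.5 μg/mL → I
Trimethoprim-sulfamethoxazole: 64 μg/mL is ≥ 0.5 μg/mL ⇒ Resistant
Ampicillin (0.03 μg/mL) ≤ 0.12 μg/mL — Susceptible
Aztreonam: 0.03 μg/mL is ≤ 4 μg/mL → Susceptible
Intermediate: 1/5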